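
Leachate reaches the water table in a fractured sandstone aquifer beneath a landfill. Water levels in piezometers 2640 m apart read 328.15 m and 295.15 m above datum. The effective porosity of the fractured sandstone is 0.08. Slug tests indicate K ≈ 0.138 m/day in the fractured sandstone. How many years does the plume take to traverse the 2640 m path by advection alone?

335

Hydraulic gradient i = (328.15 − 295.15) / 2640 = 33 / 2640 = 0.01250.
Darcy flux q = K · i = 0.1380 × 0.01250 = 0.001725 m/day.
Seepage velocity v = q / n_e = 0.001725 / 0.08 = 0.02156 m/day.
Travel time t = L / v = 2640 / 0.02156 = 1.224e+05 days = 335.2 years.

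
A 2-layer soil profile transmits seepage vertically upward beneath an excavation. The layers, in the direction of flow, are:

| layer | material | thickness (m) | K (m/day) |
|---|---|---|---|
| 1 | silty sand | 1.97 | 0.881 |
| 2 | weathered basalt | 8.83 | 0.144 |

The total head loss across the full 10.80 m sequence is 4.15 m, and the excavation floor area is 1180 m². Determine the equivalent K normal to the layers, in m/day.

0.170

Flow is perpendicular to layering, so the layers act in series and the equivalent K is the thickness-weighted harmonic mean.
Total thickness L = 1.97 + 8.83 = 10.80 m.
Σ(b_i/K_i) = 1.97/0.881 + 8.83/0.144 = 63.56 d.
K_eq = L / Σ(b_i/K_i) = 10.80 / 63.56 = 0.1699 m/day.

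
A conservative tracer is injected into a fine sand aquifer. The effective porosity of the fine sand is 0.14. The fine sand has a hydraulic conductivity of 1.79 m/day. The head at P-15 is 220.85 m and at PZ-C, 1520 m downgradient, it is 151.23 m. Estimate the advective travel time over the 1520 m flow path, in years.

Hydraulic gradient i = (220.85 − 151.23) / 1520 = 69.62 / 1520 = 0.04580.
Darcy flux q = K · i = 1.790 × 0.04580 = 0.08199 m/day.
Seepage velocity v = q / n_e = 0.08199 / 0.14 = 0.5856 m/day.
Travel time t = L / v = 1520 / 0.5856 = 2596 days = 7.106 years.

7.11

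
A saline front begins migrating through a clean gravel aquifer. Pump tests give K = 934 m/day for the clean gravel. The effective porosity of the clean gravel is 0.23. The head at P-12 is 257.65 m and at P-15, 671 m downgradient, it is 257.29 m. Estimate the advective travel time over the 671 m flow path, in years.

Hydraulic gradient i = (257.65 − 257.29) / 671 = 0.36 / 671 = 0.0005365.
Darcy flux q = K · i = 934.0 × 0.0005365 = 0.5011 m/day.
Seepage velocity v = q / n_e = 0.5011 / 0.23 = 2.179 m/day.
Travel time t = L / v = 671 / 2.179 = 308.0 days = 0.8432 years.

0.843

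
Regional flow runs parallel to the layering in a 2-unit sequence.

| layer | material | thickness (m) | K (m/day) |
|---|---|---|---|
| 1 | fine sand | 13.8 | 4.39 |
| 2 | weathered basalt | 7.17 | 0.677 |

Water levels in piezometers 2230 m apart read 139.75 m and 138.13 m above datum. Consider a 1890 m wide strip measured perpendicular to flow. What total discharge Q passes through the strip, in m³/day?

Flow is parallel to layering, so each bed carries its own Darcy discharge and the transmissivities add.
Σ(K_i·b_i) = 4.39×13.8 + 0.677×7.17 = 65.44 m²/day.
Hydraulic gradient i = (139.75 − 138.13) / 2230 = 1.62 / 2230 = 0.0007265.
Q = Σ(K_i·b_i) · W · i = 65.44 × 1890 × 0.0007265 = 89.84 m³/day.

89.8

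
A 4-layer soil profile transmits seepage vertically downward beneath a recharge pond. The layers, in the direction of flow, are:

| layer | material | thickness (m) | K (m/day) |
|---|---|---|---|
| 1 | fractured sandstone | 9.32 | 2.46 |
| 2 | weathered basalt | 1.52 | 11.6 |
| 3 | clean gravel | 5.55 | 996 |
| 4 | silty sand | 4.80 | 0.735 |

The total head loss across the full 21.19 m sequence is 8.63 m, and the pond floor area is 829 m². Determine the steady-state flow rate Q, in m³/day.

684

Flow is perpendicular to layering, so the layers act in series and the equivalent K is the thickness-weighted harmonic mean.
Total thickness L = 9.32 + 1.52 + 5.55 + 4.80 = 21.19 m.
Σ(b_i/K_i) = 9.32/2.46 + 1.52/11.6 + 5.55/996 + 4.80/0.735 = 10.46 d.
K_eq = L / Σ(b_i/K_i) = 21.19 / 10.46 = 2.027 m/day.
Q = K_eq · A · (Δh/L) = 2.027 × 829 × (8.63/21.19) = 684.2 m³/day.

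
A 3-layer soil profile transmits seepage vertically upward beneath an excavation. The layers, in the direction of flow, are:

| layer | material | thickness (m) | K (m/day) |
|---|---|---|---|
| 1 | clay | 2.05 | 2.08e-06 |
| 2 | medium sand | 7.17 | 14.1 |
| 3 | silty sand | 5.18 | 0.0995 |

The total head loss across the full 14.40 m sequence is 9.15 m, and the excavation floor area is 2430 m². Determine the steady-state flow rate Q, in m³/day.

0.0226

Flow is perpendicular to layering, so the layers act in series and the equivalent K is the thickness-weighted harmonic mean.
Total thickness L = 2.05 + 7.17 + 5.18 = 14.40 m.
Σ(b_i/K_i) = 2.05/2.08e-06 + 7.17/14.1 + 5.18/0.0995 = 9.856e+05 d.
K_eq = L / Σ(b_i/K_i) = 14.40 / 9.856e+05 = 1.461e-05 m/day.
Q = K_eq · A · (Δh/L) = 1.461e-05 × 2430 × (9.15/14.40) = 0.02256 m³/day.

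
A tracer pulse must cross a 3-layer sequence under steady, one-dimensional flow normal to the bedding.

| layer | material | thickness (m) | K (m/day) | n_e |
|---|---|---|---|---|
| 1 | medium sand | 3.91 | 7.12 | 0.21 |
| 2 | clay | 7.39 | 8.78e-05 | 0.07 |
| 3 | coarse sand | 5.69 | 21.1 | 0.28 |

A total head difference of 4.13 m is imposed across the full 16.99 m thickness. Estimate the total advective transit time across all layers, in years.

164

With flow normal to the layers, continuity requires the same specific discharge q through every layer.
Σ(b_i/K_i) = 3.91/7.12 + 7.39/8.78e-05 + 5.69/21.1 = 84169 d.
q = Δh / Σ(b_i/K_i) = 4.13 / 84169 = 4.907e-05 m/day.
In each layer the seepage velocity is v_i = q/n_i, so the layer transit time is t_i = b_i·n_i / q:
  layer 1 (medium sand): t_1 = 3.91 × 0.21 / 4.907e-05 = 16734 d
  layer 2 (clay): t_2 = 7.39 × 0.07 / 4.907e-05 = 10543 d
  layer 3 (coarse sand): t_3 = 5.69 × 0.28 / 4.907e-05 = 32469 d
Total t = Σ t_i = 59746 days = 163.6 years.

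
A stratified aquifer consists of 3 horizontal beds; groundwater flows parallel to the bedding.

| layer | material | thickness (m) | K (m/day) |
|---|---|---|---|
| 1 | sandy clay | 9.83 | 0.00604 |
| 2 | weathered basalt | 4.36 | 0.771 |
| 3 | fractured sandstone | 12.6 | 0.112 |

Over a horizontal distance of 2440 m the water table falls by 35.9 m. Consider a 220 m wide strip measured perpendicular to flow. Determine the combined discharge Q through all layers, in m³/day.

Flow is parallel to layering, so each bed carries its own Darcy discharge and the transmissivities add.
Σ(K_i·b_i) = 0.00604×9.83 + 0.771×4.36 + 0.112×12.6 = 4.832 m²/day.
Hydraulic gradient i = Δh / L = 35.9 / 2440 = 0.01471.
Q = Σ(K_i·b_i) · W · i = 4.832 × 220 × 0.01471 = 15.64 m³/day.

15.6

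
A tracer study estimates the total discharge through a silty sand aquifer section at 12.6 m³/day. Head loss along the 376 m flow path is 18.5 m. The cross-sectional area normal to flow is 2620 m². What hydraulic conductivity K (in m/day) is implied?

0.0977

Hydraulic gradient i = Δh / L = 18.5 / 376 = 0.04920.
From Q = K·A·i, K = Q / (A·i) = 12.6 / (2620 × 0.04920) = 0.09774 m/day.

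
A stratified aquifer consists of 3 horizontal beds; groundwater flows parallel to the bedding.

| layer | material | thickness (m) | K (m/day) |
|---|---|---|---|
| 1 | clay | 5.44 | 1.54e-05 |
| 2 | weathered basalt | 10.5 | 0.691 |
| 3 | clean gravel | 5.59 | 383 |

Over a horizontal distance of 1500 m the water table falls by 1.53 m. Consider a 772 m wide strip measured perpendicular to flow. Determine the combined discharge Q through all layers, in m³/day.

Flow is parallel to layering, so each bed carries its own Darcy discharge and the transmissivities add.
Σ(K_i·b_i) = 1.54e-05×5.44 + 0.691×10.5 + 383×5.59 = 2148 m²/day.
Hydraulic gradient i = Δh / L = 1.53 / 1500 = 0.001020.
Q = Σ(K_i·b_i) · W · i = 2148 × 772 × 0.001020 = 1692 m³/day.

1690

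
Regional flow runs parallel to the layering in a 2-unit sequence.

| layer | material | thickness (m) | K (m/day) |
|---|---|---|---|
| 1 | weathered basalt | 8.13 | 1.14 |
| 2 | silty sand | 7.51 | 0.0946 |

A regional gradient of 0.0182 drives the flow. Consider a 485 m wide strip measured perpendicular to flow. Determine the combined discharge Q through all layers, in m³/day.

Flow is parallel to layering, so each bed carries its own Darcy discharge and the transmissivities add.
Σ(K_i·b_i) = 1.14×8.13 + 0.0946×7.51 = 9.979 m²/day.
Hydraulic gradient i = 0.0182.
Q = Σ(K_i·b_i) · W · i = 9.979 × 485 × 0.01820 = 88.08 m³/day.

88.1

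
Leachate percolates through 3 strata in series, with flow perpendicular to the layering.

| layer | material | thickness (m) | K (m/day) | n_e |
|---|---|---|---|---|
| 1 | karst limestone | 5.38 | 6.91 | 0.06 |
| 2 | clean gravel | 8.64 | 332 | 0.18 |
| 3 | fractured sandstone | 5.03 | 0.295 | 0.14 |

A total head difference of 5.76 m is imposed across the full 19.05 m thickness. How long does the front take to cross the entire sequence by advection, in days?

8.00

With flow normal to the layers, continuity requires the same specific discharge q through every layer.
Σ(b_i/K_i) = 5.38/6.91 + 8.64/332 + 5.03/0.295 = 17.86 d.
q = Δh / Σ(b_i/K_i) = 5.76 / 17.86 = 0.3226 m/day.
In each layer the seepage velocity is v_i = q/n_i, so the layer transit time is t_i = b_i·n_i / q:
  layer 1 (karst limestone): t_1 = 5.38 × 0.06 / 0.3226 = 1.001 d
  layer 2 (clean gravel): t_2 = 8.64 × 0.18 / 0.3226 = 4.821 d
  layer 3 (fractured sandstone): t_3 = 5.03 × 0.14 / 0.3226 = 2.183 d
Total t = Σ t_i = 8.005 days.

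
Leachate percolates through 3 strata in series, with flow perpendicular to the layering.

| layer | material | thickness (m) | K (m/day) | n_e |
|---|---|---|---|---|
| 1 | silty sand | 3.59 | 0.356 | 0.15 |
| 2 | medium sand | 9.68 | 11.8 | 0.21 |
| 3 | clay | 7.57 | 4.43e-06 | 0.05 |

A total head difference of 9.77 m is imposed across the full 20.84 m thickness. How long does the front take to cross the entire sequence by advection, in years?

1410

With flow normal to the layers, continuity requires the same specific discharge q through every layer.
Σ(b_i/K_i) = 3.59/0.356 + 9.68/11.8 + 7.57/4.43e-06 = 1.709e+06 d.
q = Δh / Σ(b_i/K_i) = 9.77 / 1.709e+06 = 5.717e-06 m/day.
In each layer the seepage velocity is v_i = q/n_i, so the layer transit time is t_i = b_i·n_i / q:
  layer 1 (silty sand): t_1 = 3.59 × 0.15 / 5.717e-06 = 94186 d
  layer 2 (medium sand): t_2 = 9.68 × 0.21 / 5.717e-06 = 3.555e+05 d
  layer 3 (clay): t_3 = 7.57 × 0.05 / 5.717e-06 = 66201 d
Total t = Σ t_i = 5.159e+05 days = 1413 years.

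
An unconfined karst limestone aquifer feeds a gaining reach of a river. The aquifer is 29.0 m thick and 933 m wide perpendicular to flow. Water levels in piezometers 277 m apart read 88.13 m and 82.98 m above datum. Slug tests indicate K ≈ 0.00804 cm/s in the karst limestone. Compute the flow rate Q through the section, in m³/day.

3490

Convert K: 0.00804 cm/s × 864 = 6.947 m/day.
Cross-sectional area A = 933 × 29.0 = 27057 m².
Hydraulic gradient i = (88.13 − 82.98) / 277 = 5.15 / 277 = 0.01859.
Darcy's law: Q = K · A · i = 6.947 × 27057 × 0.01859 = 3494 m³/day.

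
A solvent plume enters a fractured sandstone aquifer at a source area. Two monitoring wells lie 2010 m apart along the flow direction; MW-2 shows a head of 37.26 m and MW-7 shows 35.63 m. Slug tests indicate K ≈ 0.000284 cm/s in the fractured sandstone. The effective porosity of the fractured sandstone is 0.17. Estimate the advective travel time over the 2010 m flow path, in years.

Convert K: 0.000284 cm/s × 864 = 0.2454 m/day.
Hydraulic gradient i = (37.26 − 35.63) / 2010 = 1.63 / 2010 = 0.0008109.
Darcy flux q = K · i = 0.2454 × 0.0008109 = 0.0001990 m/day.
Seepage velocity v = q / n_e = 0.0001990 / 0.17 = 0.001171 m/day.
Travel time t = L / v = 2010 / 0.001171 = 1.717e+06 days = 4701 years.

4700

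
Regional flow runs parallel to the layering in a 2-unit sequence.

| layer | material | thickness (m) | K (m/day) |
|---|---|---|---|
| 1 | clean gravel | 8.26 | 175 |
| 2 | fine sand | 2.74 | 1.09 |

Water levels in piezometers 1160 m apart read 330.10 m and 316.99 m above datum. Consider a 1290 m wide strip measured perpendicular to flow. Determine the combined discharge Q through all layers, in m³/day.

Flow is parallel to layering, so each bed carries its own Darcy discharge and the transmissivities add.
Σ(K_i·b_i) = 175×8.26 + 1.09×2.74 = 1448 m²/day.
Hydraulic gradient i = (330.10 − 316.99) / 1160 = 13.11 / 1160 = 0.01130.
Q = Σ(K_i·b_i) · W · i = 1448 × 1290 × 0.01130 = 21118 m³/day.

21100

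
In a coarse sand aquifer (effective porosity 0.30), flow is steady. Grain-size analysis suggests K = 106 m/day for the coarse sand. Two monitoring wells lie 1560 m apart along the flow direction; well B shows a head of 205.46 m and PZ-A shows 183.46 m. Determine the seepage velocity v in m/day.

Hydraulic gradient i = (205.46 − 183.46) / 1560 = 22 / 1560 = 0.01410.
Darcy flux q = K · i = 106.0 × 0.01410 = 1.495 m/day.
Seepage velocity v = q / n_e = 1.495 / 0.30 = 4.983 m/day.

4.98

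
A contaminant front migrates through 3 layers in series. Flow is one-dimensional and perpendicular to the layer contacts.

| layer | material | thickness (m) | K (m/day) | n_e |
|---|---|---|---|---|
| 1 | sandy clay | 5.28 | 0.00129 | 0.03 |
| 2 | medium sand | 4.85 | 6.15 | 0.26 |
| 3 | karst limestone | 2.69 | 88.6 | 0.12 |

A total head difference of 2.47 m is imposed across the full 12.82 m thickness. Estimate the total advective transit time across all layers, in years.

7.91

With flow normal to the layers, continuity requires the same specific discharge q through every layer.
Σ(b_i/K_i) = 5.28/0.00129 + 4.85/6.15 + 2.69/88.6 = 4094 d.
q = Δh / Σ(b_i/K_i) = 2.47 / 4094 = 0.0006033 m/day.
In each layer the seepage velocity is v_i = q/n_i, so the layer transit time is t_i = b_i·n_i / q:
  layer 1 (sandy clay): t_1 = 5.28 × 0.03 / 0.0006033 = 262.5 d
  layer 2 (medium sand): t_2 = 4.85 × 0.26 / 0.0006033 = 2090 d
  layer 3 (karst limestone): t_3 = 2.69 × 0.12 / 0.0006033 = 535.0 d
Total t = Σ t_i = 2888 days = 7.906 years.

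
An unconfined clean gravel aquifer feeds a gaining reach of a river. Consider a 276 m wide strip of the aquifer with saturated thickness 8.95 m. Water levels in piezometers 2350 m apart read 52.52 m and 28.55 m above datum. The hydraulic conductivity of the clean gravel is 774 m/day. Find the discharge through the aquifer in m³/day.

19500

Cross-sectional area A = 276 × 8.95 = 2470 m².
Hydraulic gradient i = (52.52 − 28.55) / 2350 = 23.97 / 2350 = 0.01020.
Darcy's law: Q = K · A · i = 774.0 × 2470 × 0.01020 = 19502 m³/day.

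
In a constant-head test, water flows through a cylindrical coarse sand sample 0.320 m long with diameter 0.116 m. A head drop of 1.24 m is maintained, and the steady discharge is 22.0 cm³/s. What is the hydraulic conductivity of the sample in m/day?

46.4

Cross-sectional area A = π·(d/2)² = π × (0.116/2)² = 0.01057 m².
Convert discharge: 22.0 cm³/s = 2.200e-05 m³/s.
Darcy's law rearranged: K = Q·L / (A·Δh) = 2.200e-05 × 0.320 / (0.01057 × 1.24) = 0.0005372 m/s = 46.42 m/day.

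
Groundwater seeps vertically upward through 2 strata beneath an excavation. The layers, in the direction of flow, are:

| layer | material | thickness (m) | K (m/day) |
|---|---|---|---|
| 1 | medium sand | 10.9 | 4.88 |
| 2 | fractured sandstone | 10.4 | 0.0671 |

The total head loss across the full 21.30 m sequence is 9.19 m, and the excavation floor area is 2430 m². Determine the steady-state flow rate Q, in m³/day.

142

Flow is perpendicular to layering, so the layers act in series and the equivalent K is the thickness-weighted harmonic mean.
Total thickness L = 10.9 + 10.4 = 21.30 m.
Σ(b_i/K_i) = 10.9/4.88 + 10.4/0.0671 = 157.2 d.
K_eq = L / Σ(b_i/K_i) = 21.30 / 157.2 = 0.1355 m/day.
Q = K_eq · A · (Δh/L) = 0.1355 × 2430 × (9.19/21.30) = 142.0 m³/day.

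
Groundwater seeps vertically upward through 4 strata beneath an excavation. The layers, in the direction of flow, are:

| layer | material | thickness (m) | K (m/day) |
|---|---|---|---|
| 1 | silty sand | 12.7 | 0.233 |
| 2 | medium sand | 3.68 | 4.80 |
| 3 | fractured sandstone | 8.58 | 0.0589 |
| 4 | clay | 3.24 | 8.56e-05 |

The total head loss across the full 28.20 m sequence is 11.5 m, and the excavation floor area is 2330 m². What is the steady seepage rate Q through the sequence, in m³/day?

0.704

Flow is perpendicular to layering, so the layers act in series and the equivalent K is the thickness-weighted harmonic mean.
Total thickness L = 12.7 + 3.68 + 8.58 + 3.24 = 28.20 m.
Σ(b_i/K_i) = 12.7/0.233 + 3.68/4.80 + 8.58/0.0589 + 3.24/8.56e-05 = 38051 d.
K_eq = L / Σ(b_i/K_i) = 28.20 / 38051 = 0.0007411 m/day.
Q = K_eq · A · (Δh/L) = 0.0007411 × 2330 × (11.5/28.20) = 0.7042 m³/day.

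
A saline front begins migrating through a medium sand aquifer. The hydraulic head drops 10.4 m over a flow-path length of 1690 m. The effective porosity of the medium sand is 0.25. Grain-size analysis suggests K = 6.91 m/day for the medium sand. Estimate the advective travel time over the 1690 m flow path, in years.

27.2

Hydraulic gradient i = Δh / L = 10.4 / 1690 = 0.006154.
Darcy flux q = K · i = 6.910 × 0.006154 = 0.04252 m/day.
Seepage velocity v = q / n_e = 0.04252 / 0.25 = 0.1701 m/day.
Travel time t = L / v = 1690 / 0.1701 = 9936 days = 27.20 years.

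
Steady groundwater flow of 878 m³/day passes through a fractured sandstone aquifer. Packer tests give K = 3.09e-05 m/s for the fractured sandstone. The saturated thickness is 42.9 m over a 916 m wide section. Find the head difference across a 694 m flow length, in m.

Convert K: 3.09e-05 m/s × 86400 = 2.670 m/day.
Cross-sectional area A = 916 × 42.9 = 39296 m².
From Q = K·A·i, i = Q / (K·A) = 878 / (2.670 × 39296) = 0.008369.
Head loss Δh = i · L = 0.008369 × 694 = 5.808 m.

5.81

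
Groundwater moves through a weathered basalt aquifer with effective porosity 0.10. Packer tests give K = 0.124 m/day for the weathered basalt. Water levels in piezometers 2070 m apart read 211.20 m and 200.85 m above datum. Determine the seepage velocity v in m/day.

Hydraulic gradient i = (211.20 − 200.85) / 2070 = 10.35 / 2070 = 0.005000.
Darcy flux q = K · i = 0.1240 × 0.005000 = 0.0006200 m/day.
Seepage velocity v = q / n_e = 0.0006200 / 0.10 = 0.006200 m/day.

0.00620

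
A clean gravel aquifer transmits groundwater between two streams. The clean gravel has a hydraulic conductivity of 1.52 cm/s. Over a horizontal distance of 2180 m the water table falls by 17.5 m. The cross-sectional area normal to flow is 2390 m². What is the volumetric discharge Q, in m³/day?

25200

Convert K: 1.52 cm/s × 864 = 1313 m/day.
Hydraulic gradient i = Δh / L = 17.5 / 2180 = 0.008028.
Darcy's law: Q = K · A · i = 1313 × 2390 × 0.008028 = 25196 m³/day.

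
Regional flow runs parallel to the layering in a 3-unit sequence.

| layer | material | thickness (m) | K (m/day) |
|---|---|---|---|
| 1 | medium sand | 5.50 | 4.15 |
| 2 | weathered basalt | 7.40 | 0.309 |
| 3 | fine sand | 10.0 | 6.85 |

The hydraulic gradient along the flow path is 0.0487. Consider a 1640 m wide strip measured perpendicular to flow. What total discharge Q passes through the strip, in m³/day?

Flow is parallel to layering, so each bed carries its own Darcy discharge and the transmissivities add.
Σ(K_i·b_i) = 4.15×5.50 + 0.309×7.40 + 6.85×10.0 = 93.61 m²/day.
Hydraulic gradient i = 0.0487.
Q = Σ(K_i·b_i) · W · i = 93.61 × 1640 × 0.04870 = 7477 m³/day.

7480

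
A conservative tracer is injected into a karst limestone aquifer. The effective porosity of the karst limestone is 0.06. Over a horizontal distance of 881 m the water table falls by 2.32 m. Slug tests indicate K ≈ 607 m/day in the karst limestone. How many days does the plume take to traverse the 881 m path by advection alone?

Hydraulic gradient i = Δh / L = 2.32 / 881 = 0.002633.
Darcy flux q = K · i = 607.0 × 0.002633 = 1.598 m/day.
Seepage velocity v = q / n_e = 1.598 / 0.06 = 26.64 m/day.
Travel time t = L / v = 881 / 26.64 = 33.07 days.

33.1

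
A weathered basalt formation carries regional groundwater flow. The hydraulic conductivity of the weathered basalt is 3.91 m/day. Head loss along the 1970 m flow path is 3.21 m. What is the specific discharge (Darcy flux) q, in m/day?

Hydraulic gradient i = Δh / L = 3.21 / 1970 = 0.001629.
Specific discharge q = K · i = 3.910 × 0.001629 = 0.006371 m/day.

0.00637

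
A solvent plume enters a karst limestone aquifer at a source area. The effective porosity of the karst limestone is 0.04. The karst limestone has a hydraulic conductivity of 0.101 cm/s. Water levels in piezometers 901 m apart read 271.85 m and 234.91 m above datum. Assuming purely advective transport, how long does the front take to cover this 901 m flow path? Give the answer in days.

10.1

Convert K: 0.101 cm/s × 864 = 87.26 m/day.
Hydraulic gradient i = (271.85 − 234.91) / 901 = 36.94 / 901 = 0.04100.
Darcy flux q = K · i = 87.26 × 0.04100 = 3.578 m/day.
Seepage velocity v = q / n_e = 3.578 / 0.04 = 89.44 m/day.
Travel time t = L / v = 901 / 89.44 = 10.07 days.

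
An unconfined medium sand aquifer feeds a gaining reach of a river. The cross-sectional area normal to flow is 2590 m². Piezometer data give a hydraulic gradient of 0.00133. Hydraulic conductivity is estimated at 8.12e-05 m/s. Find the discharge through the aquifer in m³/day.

Convert K: 8.12e-05 m/s × 86400 = 7.016 m/day.
Hydraulic gradient i = 0.00133.
Darcy's law: Q = K · A · i = 7.016 × 2590 × 0.001330 = 24.17 m³/day.

24.2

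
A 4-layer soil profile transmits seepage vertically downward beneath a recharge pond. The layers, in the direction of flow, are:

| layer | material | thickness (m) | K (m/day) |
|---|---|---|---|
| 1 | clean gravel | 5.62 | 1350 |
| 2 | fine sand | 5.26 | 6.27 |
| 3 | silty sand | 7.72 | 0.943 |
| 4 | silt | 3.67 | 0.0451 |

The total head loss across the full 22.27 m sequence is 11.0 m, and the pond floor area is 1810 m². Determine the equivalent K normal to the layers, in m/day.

0.246

Flow is perpendicular to layering, so the layers act in series and the equivalent K is the thickness-weighted harmonic mean.
Total thickness L = 5.62 + 5.26 + 7.72 + 3.67 = 22.27 m.
Σ(b_i/K_i) = 5.62/1350 + 5.26/6.27 + 7.72/0.943 + 3.67/0.0451 = 90.40 d.
K_eq = L / Σ(b_i/K_i) = 22.27 / 90.40 = 0.2463 m/day.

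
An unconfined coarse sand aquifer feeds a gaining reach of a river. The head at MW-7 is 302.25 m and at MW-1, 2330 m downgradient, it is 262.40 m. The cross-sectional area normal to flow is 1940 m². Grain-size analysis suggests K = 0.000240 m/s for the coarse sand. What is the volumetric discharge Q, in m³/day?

688

Convert K: 0.000240 m/s × 86400 = 20.74 m/day.
Hydraulic gradient i = (302.25 − 262.40) / 2330 = 39.85 / 2330 = 0.01710.
Darcy's law: Q = K · A · i = 20.74 × 1940 × 0.01710 = 688.0 m³/day.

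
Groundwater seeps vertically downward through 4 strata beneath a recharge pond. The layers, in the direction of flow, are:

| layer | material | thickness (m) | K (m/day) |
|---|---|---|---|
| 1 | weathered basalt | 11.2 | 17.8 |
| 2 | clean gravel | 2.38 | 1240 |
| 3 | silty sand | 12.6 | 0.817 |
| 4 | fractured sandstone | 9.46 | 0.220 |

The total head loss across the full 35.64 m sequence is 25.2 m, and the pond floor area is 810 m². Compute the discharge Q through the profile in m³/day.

346

Flow is perpendicular to layering, so the layers act in series and the equivalent K is the thickness-weighted harmonic mean.
Total thickness L = 11.2 + 2.38 + 12.6 + 9.46 = 35.64 m.
Σ(b_i/K_i) = 11.2/17.8 + 2.38/1240 + 12.6/0.817 + 9.46/0.220 = 59.05 d.
K_eq = L / Σ(b_i/K_i) = 35.64 / 59.05 = 0.6035 m/day.
Q = K_eq · A · (Δh/L) = 0.6035 × 810 × (25.2/35.64) = 345.7 m³/day.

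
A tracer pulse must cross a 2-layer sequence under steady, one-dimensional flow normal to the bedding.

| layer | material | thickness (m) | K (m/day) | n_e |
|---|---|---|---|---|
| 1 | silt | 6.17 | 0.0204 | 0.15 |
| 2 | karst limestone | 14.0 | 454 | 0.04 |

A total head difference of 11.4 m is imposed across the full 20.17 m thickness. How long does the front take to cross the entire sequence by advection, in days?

With flow normal to the layers, continuity requires the same specific discharge q through every layer.
Σ(b_i/K_i) = 6.17/0.0204 + 14.0/454 = 302.5 d.
q = Δh / Σ(b_i/K_i) = 11.4 / 302.5 = 0.03769 m/day.
In each layer the seepage velocity is v_i = q/n_i, so the layer transit time is t_i = b_i·n_i / q:
  layer 1 (silt): t_1 = 6.17 × 0.15 / 0.03769 = 24.56 d
  layer 2 (karst limestone): t_2 = 14.0 × 0.04 / 0.03769 = 14.86 d
Total t = Σ t_i = 39.42 days.

39.4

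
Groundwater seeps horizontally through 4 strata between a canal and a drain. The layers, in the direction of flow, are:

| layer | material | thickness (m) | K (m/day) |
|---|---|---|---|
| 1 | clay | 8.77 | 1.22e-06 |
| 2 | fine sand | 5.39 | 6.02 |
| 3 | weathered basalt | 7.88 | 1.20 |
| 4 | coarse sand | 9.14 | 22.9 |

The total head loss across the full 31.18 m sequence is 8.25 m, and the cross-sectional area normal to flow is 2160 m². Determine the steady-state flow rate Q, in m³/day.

Flow is perpendicular to layering, so the layers act in series and the equivalent K is the thickness-weighted harmonic mean.
Total thickness L = 8.77 + 5.39 + 7.88 + 9.14 = 31.18 m.
Σ(b_i/K_i) = 8.77/1.22e-06 + 5.39/6.02 + 7.88/1.20 + 9.14/22.9 = 7.189e+06 d.
K_eq = L / Σ(b_i/K_i) = 31.18 / 7.189e+06 = 4.337e-06 m/day.
Q = K_eq · A · (Δh/L) = 4.337e-06 × 2160 × (8.25/31.18) = 0.002479 m³/day.

0.00248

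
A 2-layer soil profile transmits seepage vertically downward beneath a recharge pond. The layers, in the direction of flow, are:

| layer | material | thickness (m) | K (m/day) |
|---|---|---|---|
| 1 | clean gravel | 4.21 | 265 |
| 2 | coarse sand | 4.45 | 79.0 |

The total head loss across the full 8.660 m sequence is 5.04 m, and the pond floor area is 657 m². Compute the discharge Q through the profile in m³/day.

45900

Flow is perpendicular to layering, so the layers act in series and the equivalent K is the thickness-weighted harmonic mean.
Total thickness L = 4.21 + 4.45 = 8.660 m.
Σ(b_i/K_i) = 4.21/265 + 4.45/79.0 = 0.07222 d.
K_eq = L / Σ(b_i/K_i) = 8.660 / 0.07222 = 119.9 m/day.
Q = K_eq · A · (Δh/L) = 119.9 × 657 × (5.04/8.660) = 45853 m³/day.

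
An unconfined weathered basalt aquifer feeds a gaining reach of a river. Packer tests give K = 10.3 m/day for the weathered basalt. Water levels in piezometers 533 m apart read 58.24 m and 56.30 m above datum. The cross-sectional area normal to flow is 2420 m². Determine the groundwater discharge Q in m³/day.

90.7

Hydraulic gradient i = (58.24 − 56.30) / 533 = 1.94 / 533 = 0.003640.
Darcy's law: Q = K · A · i = 10.30 × 2420 × 0.003640 = 90.73 m³/day.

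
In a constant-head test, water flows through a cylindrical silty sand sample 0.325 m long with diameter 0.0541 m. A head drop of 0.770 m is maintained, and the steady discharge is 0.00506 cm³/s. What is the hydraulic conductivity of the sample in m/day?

0.0803

Cross-sectional area A = π·(d/2)² = π × (0.0541/2)² = 0.002299 m².
Convert discharge: 0.00506 cm³/s = 5.060e-09 m³/s.
Darcy's law rearranged: K = Q·L / (A·Δh) = 5.060e-09 × 0.325 / (0.002299 × 0.770) = 9.291e-07 m/s = 0.08027 m/day.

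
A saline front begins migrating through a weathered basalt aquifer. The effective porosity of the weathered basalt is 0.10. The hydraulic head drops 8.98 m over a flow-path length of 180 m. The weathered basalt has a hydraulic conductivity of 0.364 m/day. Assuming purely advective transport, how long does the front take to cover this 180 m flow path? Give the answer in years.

2.71

Hydraulic gradient i = Δh / L = 8.98 / 180 = 0.04989.
Darcy flux q = K · i = 0.3640 × 0.04989 = 0.01816 m/day.
Seepage velocity v = q / n_e = 0.01816 / 0.10 = 0.1816 m/day.
Travel time t = L / v = 180 / 0.1816 = 991.2 days = 2.714 years.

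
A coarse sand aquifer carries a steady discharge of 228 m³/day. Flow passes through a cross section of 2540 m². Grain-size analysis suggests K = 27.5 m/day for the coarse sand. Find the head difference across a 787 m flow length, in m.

2.57

From Q = K·A·i, i = Q / (K·A) = 228 / (27.50 × 2540) = 0.003264.
Head loss Δh = i · L = 0.003264 × 787 = 2.569 m.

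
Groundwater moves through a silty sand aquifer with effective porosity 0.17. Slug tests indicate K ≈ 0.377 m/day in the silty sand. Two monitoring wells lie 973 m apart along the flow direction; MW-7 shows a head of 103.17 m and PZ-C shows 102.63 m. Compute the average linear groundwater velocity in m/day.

0.00123

Hydraulic gradient i = (103.17 − 102.63) / 973 = 0.54 / 973 = 0.0005550.
Darcy flux q = K · i = 0.3770 × 0.0005550 = 0.0002092 m/day.
Seepage velocity v = q / n_e = 0.0002092 / 0.17 = 0.001231 m/day.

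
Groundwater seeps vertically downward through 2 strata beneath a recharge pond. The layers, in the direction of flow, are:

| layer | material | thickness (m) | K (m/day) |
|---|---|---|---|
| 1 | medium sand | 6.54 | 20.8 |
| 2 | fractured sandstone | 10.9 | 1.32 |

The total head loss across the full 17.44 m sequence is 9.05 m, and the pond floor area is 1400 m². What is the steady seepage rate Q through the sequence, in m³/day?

1480

Flow is perpendicular to layering, so the layers act in series and the equivalent K is the thickness-weighted harmonic mean.
Total thickness L = 6.54 + 10.9 = 17.44 m.
Σ(b_i/K_i) = 6.54/20.8 + 10.9/1.32 = 8.572 d.
K_eq = L / Σ(b_i/K_i) = 17.44 / 8.572 = 2.035 m/day.
Q = K_eq · A · (Δh/L) = 2.035 × 1400 × (9.05/17.44) = 1478 m³/day.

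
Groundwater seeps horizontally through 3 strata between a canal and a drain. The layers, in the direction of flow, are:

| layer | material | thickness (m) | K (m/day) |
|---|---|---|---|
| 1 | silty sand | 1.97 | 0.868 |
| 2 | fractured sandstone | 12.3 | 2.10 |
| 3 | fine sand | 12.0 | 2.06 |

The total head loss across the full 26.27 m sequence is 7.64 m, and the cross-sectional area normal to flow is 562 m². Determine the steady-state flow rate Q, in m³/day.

308

Flow is perpendicular to layering, so the layers act in series and the equivalent K is the thickness-weighted harmonic mean.
Total thickness L = 1.97 + 12.3 + 12.0 = 26.27 m.
Σ(b_i/K_i) = 1.97/0.868 + 12.3/2.10 + 12.0/2.06 = 13.95 d.
K_eq = L / Σ(b_i/K_i) = 26.27 / 13.95 = 1.883 m/day.
Q = K_eq · A · (Δh/L) = 1.883 × 562 × (7.64/26.27) = 307.7 m³/day.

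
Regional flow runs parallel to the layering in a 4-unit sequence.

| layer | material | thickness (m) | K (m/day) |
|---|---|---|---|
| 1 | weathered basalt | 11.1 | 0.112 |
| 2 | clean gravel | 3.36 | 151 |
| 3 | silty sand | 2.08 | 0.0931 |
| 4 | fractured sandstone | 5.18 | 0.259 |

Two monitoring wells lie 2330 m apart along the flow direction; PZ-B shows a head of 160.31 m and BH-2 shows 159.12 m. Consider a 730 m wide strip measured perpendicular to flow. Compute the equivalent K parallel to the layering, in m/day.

23.5

Flow is parallel to layering, so each bed carries its own Darcy discharge and the transmissivities add.
Σ(K_i·b_i) = 0.112×11.1 + 151×3.36 + 0.0931×2.08 + 0.259×5.18 = 510.1 m²/day.
Total thickness b = 21.72 m, so K_eq = Σ(K_i·b_i)/b = 23.49 m/day.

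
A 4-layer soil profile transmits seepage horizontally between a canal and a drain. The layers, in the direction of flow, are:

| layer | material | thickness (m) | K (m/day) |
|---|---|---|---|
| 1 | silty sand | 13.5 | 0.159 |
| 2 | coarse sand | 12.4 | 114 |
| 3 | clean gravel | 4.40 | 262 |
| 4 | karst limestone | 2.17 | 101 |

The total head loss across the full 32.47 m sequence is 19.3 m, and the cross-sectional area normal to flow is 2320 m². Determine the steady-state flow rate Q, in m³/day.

Flow is perpendicular to layering, so the layers act in series and the equivalent K is the thickness-weighted harmonic mean.
Total thickness L = 13.5 + 12.4 + 4.40 + 2.17 = 32.47 m.
Σ(b_i/K_i) = 13.5/0.159 + 12.4/114 + 4.40/262 + 2.17/101 = 85.05 d.
K_eq = L / Σ(b_i/K_i) = 32.47 / 85.05 = 0.3818 m/day.
Q = K_eq · A · (Δh/L) = 0.3818 × 2320 × (19.3/32.47) = 526.5 m³/day.

526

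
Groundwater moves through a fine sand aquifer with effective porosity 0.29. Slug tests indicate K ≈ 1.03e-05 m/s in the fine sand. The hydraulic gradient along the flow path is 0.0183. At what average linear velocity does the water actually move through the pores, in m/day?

0.0562

Convert K: 1.03e-05 m/s × 86400 = 0.8899 m/day.
Hydraulic gradient i = 0.0183.
Darcy flux q = K · i = 0.8899 × 0.01830 = 0.01629 m/day.
Seepage velocity v = q / n_e = 0.01629 / 0.29 = 0.05616 m/day.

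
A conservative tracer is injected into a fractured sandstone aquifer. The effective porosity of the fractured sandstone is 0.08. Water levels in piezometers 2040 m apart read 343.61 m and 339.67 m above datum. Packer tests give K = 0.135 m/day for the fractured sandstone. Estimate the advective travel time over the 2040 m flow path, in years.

Hydraulic gradient i = (343.61 − 339.67) / 2040 = 3.94 / 2040 = 0.001931.
Darcy flux q = K · i = 0.1350 × 0.001931 = 0.0002607 m/day.
Seepage velocity v = q / n_e = 0.0002607 / 0.08 = 0.003259 m/day.
Travel time t = L / v = 2040 / 0.003259 = 6.259e+05 days = 1714 years.

1710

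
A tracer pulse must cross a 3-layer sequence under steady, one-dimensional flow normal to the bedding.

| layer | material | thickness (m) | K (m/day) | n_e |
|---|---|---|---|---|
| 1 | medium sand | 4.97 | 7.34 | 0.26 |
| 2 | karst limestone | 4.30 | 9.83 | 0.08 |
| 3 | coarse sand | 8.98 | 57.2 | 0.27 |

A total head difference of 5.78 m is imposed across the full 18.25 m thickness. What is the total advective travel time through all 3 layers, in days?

0.893

With flow normal to the layers, continuity requires the same specific discharge q through every layer.
Σ(b_i/K_i) = 4.97/7.34 + 4.30/9.83 + 8.98/57.2 = 1.272 d.
q = Δh / Σ(b_i/K_i) = 5.78 / 1.272 = 4.546 m/day.
In each layer the seepage velocity is v_i = q/n_i, so the layer transit time is t_i = b_i·n_i / q:
  layer 1 (medium sand): t_1 = 4.97 × 0.26 / 4.546 = 0.2843 d
  layer 2 (karst limestone): t_2 = 4.30 × 0.08 / 4.546 = 0.07568 d
  layer 3 (coarse sand): t_3 = 8.98 × 0.27 / 4.546 = 0.5334 d
Total t = Σ t_i = 0.8933 days.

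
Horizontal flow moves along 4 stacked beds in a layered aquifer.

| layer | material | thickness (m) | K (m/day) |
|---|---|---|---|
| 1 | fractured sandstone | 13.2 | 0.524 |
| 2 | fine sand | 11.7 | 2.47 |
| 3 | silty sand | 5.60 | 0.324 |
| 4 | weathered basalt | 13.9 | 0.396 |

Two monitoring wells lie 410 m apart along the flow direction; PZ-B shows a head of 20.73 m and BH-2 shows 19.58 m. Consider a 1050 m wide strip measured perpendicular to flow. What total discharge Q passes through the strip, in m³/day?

Flow is parallel to layering, so each bed carries its own Darcy discharge and the transmissivities add.
Σ(K_i·b_i) = 0.524×13.2 + 2.47×11.7 + 0.324×5.60 + 0.396×13.9 = 43.13 m²/day.
Hydraulic gradient i = (20.73 − 19.58) / 410 = 1.15 / 410 = 0.002805.
Q = Σ(K_i·b_i) · W · i = 43.13 × 1050 × 0.002805 = 127.0 m³/day.

127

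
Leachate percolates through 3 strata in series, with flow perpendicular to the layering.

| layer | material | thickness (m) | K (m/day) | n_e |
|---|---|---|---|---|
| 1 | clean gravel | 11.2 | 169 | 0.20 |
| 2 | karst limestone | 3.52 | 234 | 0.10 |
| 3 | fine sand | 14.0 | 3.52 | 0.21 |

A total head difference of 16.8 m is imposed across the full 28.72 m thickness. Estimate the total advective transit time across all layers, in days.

1.34

With flow normal to the layers, continuity requires the same specific discharge q through every layer.
Σ(b_i/K_i) = 11.2/169 + 3.52/234 + 14.0/3.52 = 4.059 d.
q = Δh / Σ(b_i/K_i) = 16.8 / 4.059 = 4.139 m/day.
In each layer the seepage velocity is v_i = q/n_i, so the layer transit time is t_i = b_i·n_i / q:
  layer 1 (clean gravel): t_1 = 11.2 × 0.20 / 4.139 = 0.5411 d
  layer 2 (karst limestone): t_2 = 3.52 × 0.10 / 4.139 = 0.08504 d
  layer 3 (fine sand): t_3 = 14.0 × 0.21 / 4.139 = 0.7103 d
Total t = Σ t_i = 1.336 days.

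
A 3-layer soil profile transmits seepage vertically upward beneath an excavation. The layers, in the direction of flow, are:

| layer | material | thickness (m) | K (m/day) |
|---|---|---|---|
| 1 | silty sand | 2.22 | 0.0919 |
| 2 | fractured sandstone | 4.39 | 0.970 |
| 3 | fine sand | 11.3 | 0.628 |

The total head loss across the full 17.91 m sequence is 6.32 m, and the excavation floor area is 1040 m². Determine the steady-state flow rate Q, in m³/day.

Flow is perpendicular to layering, so the layers act in series and the equivalent K is the thickness-weighted harmonic mean.
Total thickness L = 2.22 + 4.39 + 11.3 = 17.91 m.
Σ(b_i/K_i) = 2.22/0.0919 + 4.39/0.970 + 11.3/0.628 = 46.68 d.
K_eq = L / Σ(b_i/K_i) = 17.91 / 46.68 = 0.3837 m/day.
Q = K_eq · A · (Δh/L) = 0.3837 × 1040 × (6.32/17.91) = 140.8 m³/day.

141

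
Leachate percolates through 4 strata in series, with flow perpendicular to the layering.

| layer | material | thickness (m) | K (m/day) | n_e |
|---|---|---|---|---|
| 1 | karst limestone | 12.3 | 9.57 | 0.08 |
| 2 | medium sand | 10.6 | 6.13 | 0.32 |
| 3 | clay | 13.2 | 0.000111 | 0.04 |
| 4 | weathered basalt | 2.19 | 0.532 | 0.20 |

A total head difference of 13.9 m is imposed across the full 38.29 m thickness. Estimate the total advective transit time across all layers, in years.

125

With flow normal to the layers, continuity requires the same specific discharge q through every layer.
Σ(b_i/K_i) = 12.3/9.57 + 10.6/6.13 + 13.2/0.000111 + 2.19/0.532 = 1.189e+05 d.
q = Δh / Σ(b_i/K_i) = 13.9 / 1.189e+05 = 0.0001169 m/day.
In each layer the seepage velocity is v_i = q/n_i, so the layer transit time is t_i = b_i·n_i / q:
  layer 1 (karst limestone): t_1 = 12.3 × 0.08 / 0.0001169 = 8419 d
  layer 2 (medium sand): t_2 = 10.6 × 0.32 / 0.0001169 = 29021 d
  layer 3 (clay): t_3 = 13.2 × 0.04 / 0.0001169 = 4517 d
  layer 4 (weathered basalt): t_4 = 2.19 × 0.20 / 0.0001169 = 3747 d
Total t = Σ t_i = 45705 days = 125.1 years.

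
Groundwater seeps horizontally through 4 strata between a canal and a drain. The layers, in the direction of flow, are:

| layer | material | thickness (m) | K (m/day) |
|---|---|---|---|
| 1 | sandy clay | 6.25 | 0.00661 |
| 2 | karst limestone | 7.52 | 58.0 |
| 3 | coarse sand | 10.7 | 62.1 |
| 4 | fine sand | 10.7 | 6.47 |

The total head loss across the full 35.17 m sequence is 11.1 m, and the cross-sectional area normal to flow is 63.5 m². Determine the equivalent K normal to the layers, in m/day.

Flow is perpendicular to layering, so the layers act in series and the equivalent K is the thickness-weighted harmonic mean.
Total thickness L = 6.25 + 7.52 + 10.7 + 10.7 = 35.17 m.
Σ(b_i/K_i) = 6.25/0.00661 + 7.52/58.0 + 10.7/62.1 + 10.7/6.47 = 947.5 d.
K_eq = L / Σ(b_i/K_i) = 35.17 / 947.5 = 0.03712 m/day.

0.0371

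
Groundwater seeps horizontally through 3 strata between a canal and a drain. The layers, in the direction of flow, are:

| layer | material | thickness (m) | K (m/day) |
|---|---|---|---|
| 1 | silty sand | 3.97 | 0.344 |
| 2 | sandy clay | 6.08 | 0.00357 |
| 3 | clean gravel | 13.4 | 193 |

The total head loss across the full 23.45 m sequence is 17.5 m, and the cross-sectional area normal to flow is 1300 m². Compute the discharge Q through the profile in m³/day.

Flow is perpendicular to layering, so the layers act in series and the equivalent K is the thickness-weighted harmonic mean.
Total thickness L = 3.97 + 6.08 + 13.4 = 23.45 m.
Σ(b_i/K_i) = 3.97/0.344 + 6.08/0.00357 + 13.4/193 = 1715 d.
K_eq = L / Σ(b_i/K_i) = 23.45 / 1715 = 0.01368 m/day.
Q = K_eq · A · (Δh/L) = 0.01368 × 1300 × (17.5/23.45) = 13.27 m³/day.

13.3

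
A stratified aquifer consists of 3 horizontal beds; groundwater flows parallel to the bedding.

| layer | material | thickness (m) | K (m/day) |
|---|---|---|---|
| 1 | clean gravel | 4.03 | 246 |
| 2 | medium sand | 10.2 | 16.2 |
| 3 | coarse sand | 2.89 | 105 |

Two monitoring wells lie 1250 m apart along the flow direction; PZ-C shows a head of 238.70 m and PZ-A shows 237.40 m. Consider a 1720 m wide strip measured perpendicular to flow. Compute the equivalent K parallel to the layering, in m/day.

85.3

Flow is parallel to layering, so each bed carries its own Darcy discharge and the transmissivities add.
Σ(K_i·b_i) = 246×4.03 + 16.2×10.2 + 105×2.89 = 1460 m²/day.
Total thickness b = 17.12 m, so K_eq = Σ(K_i·b_i)/b = 85.28 m/day.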